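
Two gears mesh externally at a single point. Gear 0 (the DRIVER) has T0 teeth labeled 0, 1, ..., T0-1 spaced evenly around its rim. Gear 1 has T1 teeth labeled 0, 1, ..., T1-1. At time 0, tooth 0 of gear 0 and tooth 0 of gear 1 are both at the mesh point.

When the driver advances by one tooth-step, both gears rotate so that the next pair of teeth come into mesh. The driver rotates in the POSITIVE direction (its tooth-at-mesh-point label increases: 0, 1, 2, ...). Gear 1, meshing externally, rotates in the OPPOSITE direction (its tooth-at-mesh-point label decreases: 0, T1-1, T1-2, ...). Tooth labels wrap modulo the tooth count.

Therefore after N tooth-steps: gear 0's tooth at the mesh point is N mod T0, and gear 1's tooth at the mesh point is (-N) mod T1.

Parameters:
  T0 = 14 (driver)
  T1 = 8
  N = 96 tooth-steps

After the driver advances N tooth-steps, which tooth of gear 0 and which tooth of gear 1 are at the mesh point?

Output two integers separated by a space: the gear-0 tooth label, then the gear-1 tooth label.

Gear 0 (driver, T0=14): tooth at mesh = N mod T0
  96 = 6 * 14 + 12, so 96 mod 14 = 12
  gear 0 tooth = 12
Gear 1 (driven, T1=8): tooth at mesh = (-N) mod T1
  96 = 12 * 8 + 0, so 96 mod 8 = 0
  (-96) mod 8 = 0
Mesh after 96 steps: gear-0 tooth 12 meets gear-1 tooth 0

Answer: 12 0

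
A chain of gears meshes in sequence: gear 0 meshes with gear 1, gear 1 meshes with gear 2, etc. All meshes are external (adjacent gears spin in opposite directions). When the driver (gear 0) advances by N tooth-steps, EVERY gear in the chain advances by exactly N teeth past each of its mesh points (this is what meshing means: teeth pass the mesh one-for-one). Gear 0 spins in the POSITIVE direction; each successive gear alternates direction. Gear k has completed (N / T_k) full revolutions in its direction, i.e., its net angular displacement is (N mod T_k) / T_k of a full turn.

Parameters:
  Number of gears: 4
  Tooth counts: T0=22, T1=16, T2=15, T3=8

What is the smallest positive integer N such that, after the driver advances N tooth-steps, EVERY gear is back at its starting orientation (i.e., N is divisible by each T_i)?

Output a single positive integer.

Gear k returns to start when N is a multiple of T_k.
All gears at start simultaneously when N is a common multiple of [22, 16, 15, 8]; the smallest such N is lcm(22, 16, 15, 8).
Start: lcm = T0 = 22
Fold in T1=16: gcd(22, 16) = 2; lcm(22, 16) = 22 * 16 / 2 = 352 / 2 = 176
Fold in T2=15: gcd(176, 15) = 1; lcm(176, 15) = 176 * 15 / 1 = 2640 / 1 = 2640
Fold in T3=8: gcd(2640, 8) = 8; lcm(2640, 8) = 2640 * 8 / 8 = 21120 / 8 = 2640
Full cycle length = 2640

Answer: 2640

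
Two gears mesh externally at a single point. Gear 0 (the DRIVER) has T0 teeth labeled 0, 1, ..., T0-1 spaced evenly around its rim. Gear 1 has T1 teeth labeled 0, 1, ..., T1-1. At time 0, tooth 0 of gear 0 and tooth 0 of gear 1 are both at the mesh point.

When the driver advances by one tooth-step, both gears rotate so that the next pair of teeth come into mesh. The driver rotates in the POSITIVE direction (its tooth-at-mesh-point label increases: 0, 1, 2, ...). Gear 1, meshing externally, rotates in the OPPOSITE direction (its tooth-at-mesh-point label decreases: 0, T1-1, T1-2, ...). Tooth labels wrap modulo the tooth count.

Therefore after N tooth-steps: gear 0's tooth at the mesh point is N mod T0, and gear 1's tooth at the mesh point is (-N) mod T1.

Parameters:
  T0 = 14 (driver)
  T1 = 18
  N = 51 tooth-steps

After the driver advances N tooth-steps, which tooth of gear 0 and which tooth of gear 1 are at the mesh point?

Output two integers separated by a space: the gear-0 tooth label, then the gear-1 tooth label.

Answer: 9 3

Derivation:
Gear 0 (driver, T0=14): tooth at mesh = N mod T0
  51 = 3 * 14 + 9, so 51 mod 14 = 9
  gear 0 tooth = 9
Gear 1 (driven, T1=18): tooth at mesh = (-N) mod T1
  51 = 2 * 18 + 15, so 51 mod 18 = 15
  (-51) mod 18 = (-15) mod 18 = 18 - 15 = 3
Mesh after 51 steps: gear-0 tooth 9 meets gear-1 tooth 3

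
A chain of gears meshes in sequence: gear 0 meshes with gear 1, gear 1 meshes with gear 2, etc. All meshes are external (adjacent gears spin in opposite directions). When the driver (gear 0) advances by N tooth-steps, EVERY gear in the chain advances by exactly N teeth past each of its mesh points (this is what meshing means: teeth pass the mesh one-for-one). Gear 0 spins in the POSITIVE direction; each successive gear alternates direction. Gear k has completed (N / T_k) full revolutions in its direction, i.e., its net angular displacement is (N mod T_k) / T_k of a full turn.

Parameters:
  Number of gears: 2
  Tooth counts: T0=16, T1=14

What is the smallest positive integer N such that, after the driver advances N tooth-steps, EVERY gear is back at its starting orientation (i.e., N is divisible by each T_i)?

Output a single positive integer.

Answer: 112

Derivation:
Gear k returns to start when N is a multiple of T_k.
All gears at start simultaneously when N is a common multiple of [16, 14]; the smallest such N is lcm(16, 14).
Start: lcm = T0 = 16
Fold in T1=14: gcd(16, 14) = 2; lcm(16, 14) = 16 * 14 / 2 = 224 / 2 = 112
Full cycle length = 112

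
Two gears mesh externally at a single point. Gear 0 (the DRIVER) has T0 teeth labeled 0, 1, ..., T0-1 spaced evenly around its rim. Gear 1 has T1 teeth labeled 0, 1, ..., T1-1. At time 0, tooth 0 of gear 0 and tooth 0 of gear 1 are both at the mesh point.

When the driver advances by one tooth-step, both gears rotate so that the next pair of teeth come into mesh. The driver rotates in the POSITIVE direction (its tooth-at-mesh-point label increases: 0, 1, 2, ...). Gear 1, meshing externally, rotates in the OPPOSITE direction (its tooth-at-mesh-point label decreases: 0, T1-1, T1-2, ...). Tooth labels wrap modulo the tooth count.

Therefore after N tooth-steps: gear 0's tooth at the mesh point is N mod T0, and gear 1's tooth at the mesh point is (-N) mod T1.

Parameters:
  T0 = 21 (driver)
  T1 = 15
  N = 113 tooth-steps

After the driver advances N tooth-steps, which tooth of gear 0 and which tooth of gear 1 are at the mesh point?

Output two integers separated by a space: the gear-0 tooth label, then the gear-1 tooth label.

Answer: 8 7

Derivation:
Gear 0 (driver, T0=21): tooth at mesh = N mod T0
  113 = 5 * 21 + 8, so 113 mod 21 = 8
  gear 0 tooth = 8
Gear 1 (driven, T1=15): tooth at mesh = (-N) mod T1
  113 = 7 * 15 + 8, so 113 mod 15 = 8
  (-113) mod 15 = (-8) mod 15 = 15 - 8 = 7
Mesh after 113 steps: gear-0 tooth 8 meets gear-1 tooth 7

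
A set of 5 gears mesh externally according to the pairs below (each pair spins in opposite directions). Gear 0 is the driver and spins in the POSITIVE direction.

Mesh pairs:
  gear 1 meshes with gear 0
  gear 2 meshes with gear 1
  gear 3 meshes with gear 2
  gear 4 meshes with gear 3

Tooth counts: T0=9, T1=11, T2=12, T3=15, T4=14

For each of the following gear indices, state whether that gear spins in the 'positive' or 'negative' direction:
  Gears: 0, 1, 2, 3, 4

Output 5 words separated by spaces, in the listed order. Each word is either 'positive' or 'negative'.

Answer: positive negative positive negative positive

Derivation:
Gear 0 (driver): positive (depth 0)
  gear 1: meshes with gear 0 -> depth 1 -> negative (opposite of gear 0)
  gear 2: meshes with gear 1 -> depth 2 -> positive (opposite of gear 1)
  gear 3: meshes with gear 2 -> depth 3 -> negative (opposite of gear 2)
  gear 4: meshes with gear 3 -> depth 4 -> positive (opposite of gear 3)
Queried indices 0, 1, 2, 3, 4 -> positive, negative, positive, negative, positive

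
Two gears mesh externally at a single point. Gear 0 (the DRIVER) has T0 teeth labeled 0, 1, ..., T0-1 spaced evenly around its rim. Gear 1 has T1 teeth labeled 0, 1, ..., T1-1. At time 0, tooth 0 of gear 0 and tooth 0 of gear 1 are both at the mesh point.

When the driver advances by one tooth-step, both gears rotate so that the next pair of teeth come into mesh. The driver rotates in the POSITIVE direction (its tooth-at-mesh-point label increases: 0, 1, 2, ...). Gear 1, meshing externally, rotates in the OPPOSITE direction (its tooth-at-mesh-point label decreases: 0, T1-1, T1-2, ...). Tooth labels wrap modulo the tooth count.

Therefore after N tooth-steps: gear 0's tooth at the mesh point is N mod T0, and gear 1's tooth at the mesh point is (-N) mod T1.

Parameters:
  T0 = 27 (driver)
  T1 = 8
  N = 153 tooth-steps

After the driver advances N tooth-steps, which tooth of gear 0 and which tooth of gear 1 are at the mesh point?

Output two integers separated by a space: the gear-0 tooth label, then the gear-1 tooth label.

Gear 0 (driver, T0=27): tooth at mesh = N mod T0
  153 = 5 * 27 + 18, so 153 mod 27 = 18
  gear 0 tooth = 18
Gear 1 (driven, T1=8): tooth at mesh = (-N) mod T1
  153 = 19 * 8 + 1, so 153 mod 8 = 1
  (-153) mod 8 = (-1) mod 8 = 8 - 1 = 7
Mesh after 153 steps: gear-0 tooth 18 meets gear-1 tooth 7

Answer: 18 7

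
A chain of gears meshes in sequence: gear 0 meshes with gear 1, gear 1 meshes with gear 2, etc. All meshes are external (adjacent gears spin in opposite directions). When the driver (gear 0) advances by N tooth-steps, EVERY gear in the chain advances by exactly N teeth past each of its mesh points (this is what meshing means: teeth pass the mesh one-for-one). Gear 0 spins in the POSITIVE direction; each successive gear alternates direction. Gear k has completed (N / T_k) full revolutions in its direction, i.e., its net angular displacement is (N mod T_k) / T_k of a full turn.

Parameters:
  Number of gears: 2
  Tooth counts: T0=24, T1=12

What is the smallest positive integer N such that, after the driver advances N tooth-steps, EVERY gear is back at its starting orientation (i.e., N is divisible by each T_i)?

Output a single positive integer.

Answer: 24

Derivation:
Gear k returns to start when N is a multiple of T_k.
All gears at start simultaneously when N is a common multiple of [24, 12]; the smallest such N is lcm(24, 12).
Start: lcm = T0 = 24
Fold in T1=12: gcd(24, 12) = 12; lcm(24, 12) = 24 * 12 / 12 = 288 / 12 = 24
Full cycle length = 24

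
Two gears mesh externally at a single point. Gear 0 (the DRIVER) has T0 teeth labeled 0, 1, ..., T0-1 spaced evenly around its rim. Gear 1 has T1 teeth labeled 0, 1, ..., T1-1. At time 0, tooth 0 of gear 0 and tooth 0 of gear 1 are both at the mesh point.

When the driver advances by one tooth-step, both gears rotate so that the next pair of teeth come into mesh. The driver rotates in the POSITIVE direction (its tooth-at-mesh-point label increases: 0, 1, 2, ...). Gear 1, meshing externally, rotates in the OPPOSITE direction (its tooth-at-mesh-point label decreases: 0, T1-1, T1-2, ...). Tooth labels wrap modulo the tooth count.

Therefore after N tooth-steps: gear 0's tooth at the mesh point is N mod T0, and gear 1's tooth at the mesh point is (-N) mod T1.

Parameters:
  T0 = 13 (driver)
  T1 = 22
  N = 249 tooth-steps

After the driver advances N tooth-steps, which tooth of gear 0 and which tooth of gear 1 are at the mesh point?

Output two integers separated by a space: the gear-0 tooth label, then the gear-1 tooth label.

Gear 0 (driver, T0=13): tooth at mesh = N mod T0
  249 = 19 * 13 + 2, so 249 mod 13 = 2
  gear 0 tooth = 2
Gear 1 (driven, T1=22): tooth at mesh = (-N) mod T1
  249 = 11 * 22 + 7, so 249 mod 22 = 7
  (-249) mod 22 = (-7) mod 22 = 22 - 7 = 15
Mesh after 249 steps: gear-0 tooth 2 meets gear-1 tooth 15

Answer: 2 15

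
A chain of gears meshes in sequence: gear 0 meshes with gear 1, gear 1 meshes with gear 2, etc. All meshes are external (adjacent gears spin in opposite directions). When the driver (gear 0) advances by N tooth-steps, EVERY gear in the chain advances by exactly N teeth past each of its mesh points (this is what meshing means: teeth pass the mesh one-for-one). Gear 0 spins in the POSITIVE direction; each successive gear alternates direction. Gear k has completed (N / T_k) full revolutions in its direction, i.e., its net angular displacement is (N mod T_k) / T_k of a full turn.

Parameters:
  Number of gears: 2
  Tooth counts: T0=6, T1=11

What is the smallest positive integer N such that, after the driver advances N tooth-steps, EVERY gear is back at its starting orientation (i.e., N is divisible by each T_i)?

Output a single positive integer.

Answer: 66

Derivation:
Gear k returns to start when N is a multiple of T_k.
All gears at start simultaneously when N is a common multiple of [6, 11]; the smallest such N is lcm(6, 11).
Start: lcm = T0 = 6
Fold in T1=11: gcd(6, 11) = 1; lcm(6, 11) = 6 * 11 / 1 = 66 / 1 = 66
Full cycle length = 66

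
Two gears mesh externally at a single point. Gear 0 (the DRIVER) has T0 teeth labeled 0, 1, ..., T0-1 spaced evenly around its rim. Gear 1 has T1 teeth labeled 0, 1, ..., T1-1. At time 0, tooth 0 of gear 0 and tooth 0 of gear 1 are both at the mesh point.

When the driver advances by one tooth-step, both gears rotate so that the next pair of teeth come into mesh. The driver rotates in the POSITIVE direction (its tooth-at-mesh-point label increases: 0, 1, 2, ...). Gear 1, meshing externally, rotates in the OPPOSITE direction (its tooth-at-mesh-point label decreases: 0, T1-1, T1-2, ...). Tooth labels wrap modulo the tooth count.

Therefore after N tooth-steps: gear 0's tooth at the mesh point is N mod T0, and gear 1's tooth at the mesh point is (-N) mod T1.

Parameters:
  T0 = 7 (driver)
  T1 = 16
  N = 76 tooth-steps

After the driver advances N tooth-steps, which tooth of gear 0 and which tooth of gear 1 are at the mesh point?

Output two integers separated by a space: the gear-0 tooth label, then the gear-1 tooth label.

Gear 0 (driver, T0=7): tooth at mesh = N mod T0
  76 = 10 * 7 + 6, so 76 mod 7 = 6
  gear 0 tooth = 6
Gear 1 (driven, T1=16): tooth at mesh = (-N) mod T1
  76 = 4 * 16 + 12, so 76 mod 16 = 12
  (-76) mod 16 = (-12) mod 16 = 16 - 12 = 4
Mesh after 76 steps: gear-0 tooth 6 meets gear-1 tooth 4

Answer: 6 4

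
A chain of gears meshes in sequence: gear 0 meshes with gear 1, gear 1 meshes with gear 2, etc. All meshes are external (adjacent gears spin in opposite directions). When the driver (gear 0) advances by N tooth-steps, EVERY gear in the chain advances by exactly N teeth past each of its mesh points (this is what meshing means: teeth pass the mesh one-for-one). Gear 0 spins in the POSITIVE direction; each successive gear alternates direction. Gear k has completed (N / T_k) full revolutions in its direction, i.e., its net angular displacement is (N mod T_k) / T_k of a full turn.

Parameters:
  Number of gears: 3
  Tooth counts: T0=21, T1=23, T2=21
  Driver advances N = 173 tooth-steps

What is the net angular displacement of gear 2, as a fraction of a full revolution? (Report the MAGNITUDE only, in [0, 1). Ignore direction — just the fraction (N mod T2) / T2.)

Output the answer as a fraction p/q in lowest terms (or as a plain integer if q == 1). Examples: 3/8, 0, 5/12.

Answer: 5/21

Derivation:
Chain of 3 gears, tooth counts: [21, 23, 21]
  gear 0: T0=21, direction=positive, advance = 173 mod 21 = 5 teeth = 5/21 turn
  gear 1: T1=23, direction=negative, advance = 173 mod 23 = 12 teeth = 12/23 turn
  gear 2: T2=21, direction=positive, advance = 173 mod 21 = 5 teeth = 5/21 turn
Gear 2: 173 mod 21 = 5
Fraction = 5 / 21 = 5/21 (gcd(5,21)=1) = 5/21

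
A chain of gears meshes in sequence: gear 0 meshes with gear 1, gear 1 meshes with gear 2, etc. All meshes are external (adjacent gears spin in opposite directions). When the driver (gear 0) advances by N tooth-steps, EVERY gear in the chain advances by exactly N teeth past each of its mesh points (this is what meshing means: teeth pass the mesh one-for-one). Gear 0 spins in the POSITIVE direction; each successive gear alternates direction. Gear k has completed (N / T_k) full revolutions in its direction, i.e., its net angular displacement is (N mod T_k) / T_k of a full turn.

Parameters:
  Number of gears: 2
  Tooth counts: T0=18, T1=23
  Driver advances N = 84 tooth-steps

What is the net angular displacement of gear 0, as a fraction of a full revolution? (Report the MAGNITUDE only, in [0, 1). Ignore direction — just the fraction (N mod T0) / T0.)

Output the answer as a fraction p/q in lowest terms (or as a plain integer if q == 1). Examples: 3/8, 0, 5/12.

Chain of 2 gears, tooth counts: [18, 23]
  gear 0: T0=18, direction=positive, advance = 84 mod 18 = 12 teeth = 12/18 turn
  gear 1: T1=23, direction=negative, advance = 84 mod 23 = 15 teeth = 15/23 turn
Gear 0: 84 mod 18 = 12
Fraction = 12 / 18 = 2/3 (gcd(12,18)=6) = 2/3

Answer: 2/3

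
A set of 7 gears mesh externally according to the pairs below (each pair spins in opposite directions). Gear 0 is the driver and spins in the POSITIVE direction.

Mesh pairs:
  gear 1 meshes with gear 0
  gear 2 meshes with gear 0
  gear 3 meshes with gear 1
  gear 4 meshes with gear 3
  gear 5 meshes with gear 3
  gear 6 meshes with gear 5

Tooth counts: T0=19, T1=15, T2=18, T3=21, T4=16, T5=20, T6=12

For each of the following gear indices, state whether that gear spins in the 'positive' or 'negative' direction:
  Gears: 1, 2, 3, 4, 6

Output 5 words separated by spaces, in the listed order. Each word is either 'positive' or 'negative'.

Answer: negative negative positive negative positive

Derivation:
Gear 0 (driver): positive (depth 0)
  gear 1: meshes with gear 0 -> depth 1 -> negative (opposite of gear 0)
  gear 2: meshes with gear 0 -> depth 1 -> negative (opposite of gear 0)
  gear 3: meshes with gear 1 -> depth 2 -> positive (opposite of gear 1)
  gear 4: meshes with gear 3 -> depth 3 -> negative (opposite of gear 3)
  gear 5: meshes with gear 3 -> depth 3 -> negative (opposite of gear 3)
  gear 6: meshes with gear 5 -> depth 4 -> positive (opposite of gear 5)
Queried indices 1, 2, 3, 4, 6 -> negative, negative, positive, negative, positive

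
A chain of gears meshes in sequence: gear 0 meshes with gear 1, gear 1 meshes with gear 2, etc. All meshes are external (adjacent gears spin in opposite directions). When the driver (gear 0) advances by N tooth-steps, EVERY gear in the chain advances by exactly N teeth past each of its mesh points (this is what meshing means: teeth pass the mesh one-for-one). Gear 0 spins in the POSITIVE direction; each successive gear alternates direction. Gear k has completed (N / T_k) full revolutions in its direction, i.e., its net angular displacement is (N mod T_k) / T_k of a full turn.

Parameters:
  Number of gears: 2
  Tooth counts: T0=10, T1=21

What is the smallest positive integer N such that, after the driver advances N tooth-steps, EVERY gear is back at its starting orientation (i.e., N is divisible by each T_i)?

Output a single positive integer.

Gear k returns to start when N is a multiple of T_k.
All gears at start simultaneously when N is a common multiple of [10, 21]; the smallest such N is lcm(10, 21).
Start: lcm = T0 = 10
Fold in T1=21: gcd(10, 21) = 1; lcm(10, 21) = 10 * 21 / 1 = 210 / 1 = 210
Full cycle length = 210

Answer: 210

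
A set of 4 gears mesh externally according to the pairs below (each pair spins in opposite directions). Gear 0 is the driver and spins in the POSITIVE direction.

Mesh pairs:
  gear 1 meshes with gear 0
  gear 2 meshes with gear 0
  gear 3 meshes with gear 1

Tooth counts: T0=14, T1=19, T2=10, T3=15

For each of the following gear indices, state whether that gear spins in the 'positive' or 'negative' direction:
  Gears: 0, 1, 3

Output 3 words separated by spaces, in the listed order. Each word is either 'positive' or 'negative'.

Answer: positive negative positive

Derivation:
Gear 0 (driver): positive (depth 0)
  gear 1: meshes with gear 0 -> depth 1 -> negative (opposite of gear 0)
  gear 2: meshes with gear 0 -> depth 1 -> negative (opposite of gear 0)
  gear 3: meshes with gear 1 -> depth 2 -> positive (opposite of gear 1)
Queried indices 0, 1, 3 -> positive, negative, positive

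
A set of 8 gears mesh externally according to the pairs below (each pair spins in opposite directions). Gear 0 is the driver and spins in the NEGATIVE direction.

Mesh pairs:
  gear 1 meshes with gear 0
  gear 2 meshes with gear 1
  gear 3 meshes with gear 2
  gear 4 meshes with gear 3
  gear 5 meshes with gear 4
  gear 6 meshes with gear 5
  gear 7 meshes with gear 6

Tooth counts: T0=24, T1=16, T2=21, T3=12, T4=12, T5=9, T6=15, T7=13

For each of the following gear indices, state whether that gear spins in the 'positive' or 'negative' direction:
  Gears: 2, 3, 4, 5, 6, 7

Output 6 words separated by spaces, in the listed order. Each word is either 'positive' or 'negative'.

Gear 0 (driver): negative (depth 0)
  gear 1: meshes with gear 0 -> depth 1 -> positive (opposite of gear 0)
  gear 2: meshes with gear 1 -> depth 2 -> negative (opposite of gear 1)
  gear 3: meshes with gear 2 -> depth 3 -> positive (opposite of gear 2)
  gear 4: meshes with gear 3 -> depth 4 -> negative (opposite of gear 3)
  gear 5: meshes with gear 4 -> depth 5 -> positive (opposite of gear 4)
  gear 6: meshes with gear 5 -> depth 6 -> negative (opposite of gear 5)
  gear 7: meshes with gear 6 -> depth 7 -> positive (opposite of gear 6)
Queried indices 2, 3, 4, 5, 6, 7 -> negative, positive, negative, positive, negative, positive

Answer: negative positive negative positive negative positive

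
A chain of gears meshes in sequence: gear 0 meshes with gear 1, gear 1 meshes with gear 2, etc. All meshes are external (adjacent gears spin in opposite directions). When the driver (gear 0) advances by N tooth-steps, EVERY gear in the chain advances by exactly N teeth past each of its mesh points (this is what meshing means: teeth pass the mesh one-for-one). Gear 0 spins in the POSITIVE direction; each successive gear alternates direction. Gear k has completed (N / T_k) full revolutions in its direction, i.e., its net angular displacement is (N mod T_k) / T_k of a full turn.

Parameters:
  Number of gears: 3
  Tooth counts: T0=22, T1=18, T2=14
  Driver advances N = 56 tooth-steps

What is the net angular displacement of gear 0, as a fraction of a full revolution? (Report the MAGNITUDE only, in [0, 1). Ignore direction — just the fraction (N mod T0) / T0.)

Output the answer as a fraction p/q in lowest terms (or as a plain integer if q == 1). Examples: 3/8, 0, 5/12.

Chain of 3 gears, tooth counts: [22, 18, 14]
  gear 0: T0=22, direction=positive, advance = 56 mod 22 = 12 teeth = 12/22 turn
  gear 1: T1=18, direction=negative, advance = 56 mod 18 = 2 teeth = 2/18 turn
  gear 2: T2=14, direction=positive, advance = 56 mod 14 = 0 teeth = 0/14 turn
Gear 0: 56 mod 22 = 12
Fraction = 12 / 22 = 6/11 (gcd(12,22)=2) = 6/11

Answer: 6/11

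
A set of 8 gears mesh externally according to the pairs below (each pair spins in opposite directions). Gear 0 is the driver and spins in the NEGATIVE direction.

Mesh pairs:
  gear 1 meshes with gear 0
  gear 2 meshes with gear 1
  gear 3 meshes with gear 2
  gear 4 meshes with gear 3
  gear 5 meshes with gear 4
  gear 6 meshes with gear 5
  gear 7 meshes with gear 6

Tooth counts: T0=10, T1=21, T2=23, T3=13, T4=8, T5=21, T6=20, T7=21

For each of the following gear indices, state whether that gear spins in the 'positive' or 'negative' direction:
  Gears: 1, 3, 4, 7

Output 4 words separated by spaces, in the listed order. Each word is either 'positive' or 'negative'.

Answer: positive positive negative positive

Derivation:
Gear 0 (driver): negative (depth 0)
  gear 1: meshes with gear 0 -> depth 1 -> positive (opposite of gear 0)
  gear 2: meshes with gear 1 -> depth 2 -> negative (opposite of gear 1)
  gear 3: meshes with gear 2 -> depth 3 -> positive (opposite of gear 2)
  gear 4: meshes with gear 3 -> depth 4 -> negative (opposite of gear 3)
  gear 5: meshes with gear 4 -> depth 5 -> positive (opposite of gear 4)
  gear 6: meshes with gear 5 -> depth 6 -> negative (opposite of gear 5)
  gear 7: meshes with gear 6 -> depth 7 -> positive (opposite of gear 6)
Queried indices 1, 3, 4, 7 -> positive, positive, negative, positive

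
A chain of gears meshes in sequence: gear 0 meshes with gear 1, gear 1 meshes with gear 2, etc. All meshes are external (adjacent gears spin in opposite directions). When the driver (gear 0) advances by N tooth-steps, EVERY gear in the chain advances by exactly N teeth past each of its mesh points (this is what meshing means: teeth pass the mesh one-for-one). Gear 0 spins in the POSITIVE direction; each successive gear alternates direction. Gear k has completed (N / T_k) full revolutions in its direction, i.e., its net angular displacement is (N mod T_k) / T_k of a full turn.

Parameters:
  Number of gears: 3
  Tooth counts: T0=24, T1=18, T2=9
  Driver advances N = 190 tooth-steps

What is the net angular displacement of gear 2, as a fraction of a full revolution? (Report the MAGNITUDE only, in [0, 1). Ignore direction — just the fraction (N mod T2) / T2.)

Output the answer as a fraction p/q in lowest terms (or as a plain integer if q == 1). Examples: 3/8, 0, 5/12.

Chain of 3 gears, tooth counts: [24, 18, 9]
  gear 0: T0=24, direction=positive, advance = 190 mod 24 = 22 teeth = 22/24 turn
  gear 1: T1=18, direction=negative, advance = 190 mod 18 = 10 teeth = 10/18 turn
  gear 2: T2=9, direction=positive, advance = 190 mod 9 = 1 teeth = 1/9 turn
Gear 2: 190 mod 9 = 1
Fraction = 1 / 9 = 1/9 (gcd(1,9)=1) = 1/9

Answer: 1/9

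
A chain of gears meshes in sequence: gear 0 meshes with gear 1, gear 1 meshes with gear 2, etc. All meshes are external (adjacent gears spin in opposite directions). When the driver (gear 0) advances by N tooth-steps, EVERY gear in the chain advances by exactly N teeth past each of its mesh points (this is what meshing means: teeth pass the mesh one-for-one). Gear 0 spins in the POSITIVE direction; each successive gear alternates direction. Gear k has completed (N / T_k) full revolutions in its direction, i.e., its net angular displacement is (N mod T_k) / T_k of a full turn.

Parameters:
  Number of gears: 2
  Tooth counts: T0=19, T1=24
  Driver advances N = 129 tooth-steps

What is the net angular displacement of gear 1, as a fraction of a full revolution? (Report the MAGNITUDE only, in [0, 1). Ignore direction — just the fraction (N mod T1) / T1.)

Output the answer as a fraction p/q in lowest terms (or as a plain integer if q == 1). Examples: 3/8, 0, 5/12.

Answer: 3/8

Derivation:
Chain of 2 gears, tooth counts: [19, 24]
  gear 0: T0=19, direction=positive, advance = 129 mod 19 = 15 teeth = 15/19 turn
  gear 1: T1=24, direction=negative, advance = 129 mod 24 = 9 teeth = 9/24 turn
Gear 1: 129 mod 24 = 9
Fraction = 9 / 24 = 3/8 (gcd(9,24)=3) = 3/8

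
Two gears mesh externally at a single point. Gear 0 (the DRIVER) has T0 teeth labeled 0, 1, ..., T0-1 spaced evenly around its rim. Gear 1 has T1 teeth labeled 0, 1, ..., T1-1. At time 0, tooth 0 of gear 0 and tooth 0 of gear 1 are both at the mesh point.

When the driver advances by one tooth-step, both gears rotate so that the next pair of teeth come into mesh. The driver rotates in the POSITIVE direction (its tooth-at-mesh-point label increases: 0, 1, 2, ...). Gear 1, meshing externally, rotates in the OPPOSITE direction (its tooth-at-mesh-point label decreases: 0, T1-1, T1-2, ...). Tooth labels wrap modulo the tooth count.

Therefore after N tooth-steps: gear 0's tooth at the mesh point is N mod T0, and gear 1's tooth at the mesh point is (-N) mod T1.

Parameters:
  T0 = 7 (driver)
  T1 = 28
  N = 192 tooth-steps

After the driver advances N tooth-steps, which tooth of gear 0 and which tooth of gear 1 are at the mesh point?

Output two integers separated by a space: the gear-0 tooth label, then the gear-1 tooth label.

Gear 0 (driver, T0=7): tooth at mesh = N mod T0
  192 = 27 * 7 + 3, so 192 mod 7 = 3
  gear 0 tooth = 3
Gear 1 (driven, T1=28): tooth at mesh = (-N) mod T1
  192 = 6 * 28 + 24, so 192 mod 28 = 24
  (-192) mod 28 = (-24) mod 28 = 28 - 24 = 4
Mesh after 192 steps: gear-0 tooth 3 meets gear-1 tooth 4

Answer: 3 4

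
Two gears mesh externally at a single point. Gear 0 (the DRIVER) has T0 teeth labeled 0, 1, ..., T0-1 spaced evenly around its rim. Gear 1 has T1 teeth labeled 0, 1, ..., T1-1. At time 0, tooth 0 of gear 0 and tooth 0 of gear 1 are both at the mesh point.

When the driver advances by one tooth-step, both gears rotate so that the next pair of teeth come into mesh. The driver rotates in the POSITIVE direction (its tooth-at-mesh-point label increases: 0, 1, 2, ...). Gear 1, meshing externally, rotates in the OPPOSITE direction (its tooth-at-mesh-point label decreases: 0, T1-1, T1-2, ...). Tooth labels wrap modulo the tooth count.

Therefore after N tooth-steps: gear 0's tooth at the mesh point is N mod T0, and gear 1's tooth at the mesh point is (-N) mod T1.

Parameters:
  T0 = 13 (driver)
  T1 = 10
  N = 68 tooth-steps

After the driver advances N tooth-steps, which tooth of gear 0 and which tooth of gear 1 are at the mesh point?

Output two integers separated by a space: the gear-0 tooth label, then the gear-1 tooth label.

Gear 0 (driver, T0=13): tooth at mesh = N mod T0
  68 = 5 * 13 + 3, so 68 mod 13 = 3
  gear 0 tooth = 3
Gear 1 (driven, T1=10): tooth at mesh = (-N) mod T1
  68 = 6 * 10 + 8, so 68 mod 10 = 8
  (-68) mod 10 = (-8) mod 10 = 10 - 8 = 2
Mesh after 68 steps: gear-0 tooth 3 meets gear-1 tooth 2

Answer: 3 2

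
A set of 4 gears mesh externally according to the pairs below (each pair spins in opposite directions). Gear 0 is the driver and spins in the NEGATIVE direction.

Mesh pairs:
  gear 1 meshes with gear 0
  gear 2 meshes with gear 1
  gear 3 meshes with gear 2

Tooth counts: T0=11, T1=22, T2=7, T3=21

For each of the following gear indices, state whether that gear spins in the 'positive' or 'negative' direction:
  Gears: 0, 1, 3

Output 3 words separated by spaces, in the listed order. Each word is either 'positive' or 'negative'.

Gear 0 (driver): negative (depth 0)
  gear 1: meshes with gear 0 -> depth 1 -> positive (opposite of gear 0)
  gear 2: meshes with gear 1 -> depth 2 -> negative (opposite of gear 1)
  gear 3: meshes with gear 2 -> depth 3 -> positive (opposite of gear 2)
Queried indices 0, 1, 3 -> negative, positive, positive

Answer: negative positive positive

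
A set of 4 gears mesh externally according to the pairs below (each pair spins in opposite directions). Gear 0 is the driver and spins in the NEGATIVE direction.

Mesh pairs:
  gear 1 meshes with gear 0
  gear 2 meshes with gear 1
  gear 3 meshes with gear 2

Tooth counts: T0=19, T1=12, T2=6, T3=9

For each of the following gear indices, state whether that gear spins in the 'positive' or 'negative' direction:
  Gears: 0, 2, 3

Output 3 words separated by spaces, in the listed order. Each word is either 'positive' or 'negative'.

Answer: negative negative positive

Derivation:
Gear 0 (driver): negative (depth 0)
  gear 1: meshes with gear 0 -> depth 1 -> positive (opposite of gear 0)
  gear 2: meshes with gear 1 -> depth 2 -> negative (opposite of gear 1)
  gear 3: meshes with gear 2 -> depth 3 -> positive (opposite of gear 2)
Queried indices 0, 2, 3 -> negative, negative, positive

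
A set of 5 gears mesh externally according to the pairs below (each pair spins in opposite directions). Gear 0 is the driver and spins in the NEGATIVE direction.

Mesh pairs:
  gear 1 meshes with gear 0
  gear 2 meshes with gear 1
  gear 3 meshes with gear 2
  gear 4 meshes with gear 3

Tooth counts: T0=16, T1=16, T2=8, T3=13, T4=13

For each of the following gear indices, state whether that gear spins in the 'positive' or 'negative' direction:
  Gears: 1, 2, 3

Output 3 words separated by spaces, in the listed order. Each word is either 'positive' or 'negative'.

Gear 0 (driver): negative (depth 0)
  gear 1: meshes with gear 0 -> depth 1 -> positive (opposite of gear 0)
  gear 2: meshes with gear 1 -> depth 2 -> negative (opposite of gear 1)
  gear 3: meshes with gear 2 -> depth 3 -> positive (opposite of gear 2)
  gear 4: meshes with gear 3 -> depth 4 -> negative (opposite of gear 3)
Queried indices 1, 2, 3 -> positive, negative, positive

Answer: positive negative positive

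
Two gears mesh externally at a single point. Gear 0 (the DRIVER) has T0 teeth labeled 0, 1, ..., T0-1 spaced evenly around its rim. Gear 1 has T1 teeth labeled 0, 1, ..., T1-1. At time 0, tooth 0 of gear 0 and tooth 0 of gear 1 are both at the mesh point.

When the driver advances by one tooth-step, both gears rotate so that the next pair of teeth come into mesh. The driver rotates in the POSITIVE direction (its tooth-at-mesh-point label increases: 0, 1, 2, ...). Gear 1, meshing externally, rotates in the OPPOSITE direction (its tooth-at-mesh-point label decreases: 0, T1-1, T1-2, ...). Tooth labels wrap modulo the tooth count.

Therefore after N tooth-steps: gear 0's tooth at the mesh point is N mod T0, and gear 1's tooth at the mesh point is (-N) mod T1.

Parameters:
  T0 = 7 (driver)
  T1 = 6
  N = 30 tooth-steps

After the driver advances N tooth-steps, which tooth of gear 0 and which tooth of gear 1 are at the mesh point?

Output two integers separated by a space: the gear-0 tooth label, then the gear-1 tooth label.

Gear 0 (driver, T0=7): tooth at mesh = N mod T0
  30 = 4 * 7 + 2, so 30 mod 7 = 2
  gear 0 tooth = 2
Gear 1 (driven, T1=6): tooth at mesh = (-N) mod T1
  30 = 5 * 6 + 0, so 30 mod 6 = 0
  (-30) mod 6 = 0
Mesh after 30 steps: gear-0 tooth 2 meets gear-1 tooth 0

Answer: 2 0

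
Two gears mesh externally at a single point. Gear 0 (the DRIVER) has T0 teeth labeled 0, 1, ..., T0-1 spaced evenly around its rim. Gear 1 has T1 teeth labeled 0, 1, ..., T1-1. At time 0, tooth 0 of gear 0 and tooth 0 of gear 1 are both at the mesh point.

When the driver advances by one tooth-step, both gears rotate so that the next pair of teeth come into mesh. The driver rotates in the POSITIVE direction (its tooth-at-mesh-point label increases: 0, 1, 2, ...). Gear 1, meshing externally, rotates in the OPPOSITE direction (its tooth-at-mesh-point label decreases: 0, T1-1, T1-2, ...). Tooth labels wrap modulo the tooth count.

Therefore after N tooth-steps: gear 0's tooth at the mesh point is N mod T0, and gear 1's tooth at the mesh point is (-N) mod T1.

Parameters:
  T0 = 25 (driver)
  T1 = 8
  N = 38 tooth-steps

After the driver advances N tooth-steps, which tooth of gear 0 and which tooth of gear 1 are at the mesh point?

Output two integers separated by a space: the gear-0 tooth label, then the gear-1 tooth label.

Answer: 13 2

Derivation:
Gear 0 (driver, T0=25): tooth at mesh = N mod T0
  38 = 1 * 25 + 13, so 38 mod 25 = 13
  gear 0 tooth = 13
Gear 1 (driven, T1=8): tooth at mesh = (-N) mod T1
  38 = 4 * 8 + 6, so 38 mod 8 = 6
  (-38) mod 8 = (-6) mod 8 = 8 - 6 = 2
Mesh after 38 steps: gear-0 tooth 13 meets gear-1 tooth 2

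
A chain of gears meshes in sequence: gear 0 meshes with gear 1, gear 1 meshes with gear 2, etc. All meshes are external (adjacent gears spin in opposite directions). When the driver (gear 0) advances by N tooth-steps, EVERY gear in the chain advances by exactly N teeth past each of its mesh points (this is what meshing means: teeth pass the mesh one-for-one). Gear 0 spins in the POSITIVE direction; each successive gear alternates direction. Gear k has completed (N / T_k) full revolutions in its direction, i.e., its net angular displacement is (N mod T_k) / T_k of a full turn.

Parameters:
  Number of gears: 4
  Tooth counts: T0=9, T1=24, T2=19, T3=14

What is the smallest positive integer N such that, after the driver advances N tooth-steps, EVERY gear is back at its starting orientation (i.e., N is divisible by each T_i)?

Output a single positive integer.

Answer: 9576

Derivation:
Gear k returns to start when N is a multiple of T_k.
All gears at start simultaneously when N is a common multiple of [9, 24, 19, 14]; the smallest such N is lcm(9, 24, 19, 14).
Start: lcm = T0 = 9
Fold in T1=24: gcd(9, 24) = 3; lcm(9, 24) = 9 * 24 / 3 = 216 / 3 = 72
Fold in T2=19: gcd(72, 19) = 1; lcm(72, 19) = 72 * 19 / 1 = 1368 / 1 = 1368
Fold in T3=14: gcd(1368, 14) = 2; lcm(1368, 14) = 1368 * 14 / 2 = 19152 / 2 = 9576
Full cycle length = 9576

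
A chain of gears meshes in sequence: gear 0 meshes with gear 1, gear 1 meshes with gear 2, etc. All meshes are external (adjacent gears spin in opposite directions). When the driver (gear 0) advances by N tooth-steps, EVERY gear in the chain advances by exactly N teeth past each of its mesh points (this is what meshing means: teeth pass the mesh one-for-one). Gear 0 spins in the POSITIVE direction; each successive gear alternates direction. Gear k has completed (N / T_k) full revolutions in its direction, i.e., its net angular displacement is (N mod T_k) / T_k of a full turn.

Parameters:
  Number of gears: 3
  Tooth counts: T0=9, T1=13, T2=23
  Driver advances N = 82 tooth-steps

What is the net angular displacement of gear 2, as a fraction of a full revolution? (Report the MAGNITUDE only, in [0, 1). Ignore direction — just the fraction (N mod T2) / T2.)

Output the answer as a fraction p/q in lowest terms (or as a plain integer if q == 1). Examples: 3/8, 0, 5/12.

Answer: 13/23

Derivation:
Chain of 3 gears, tooth counts: [9, 13, 23]
  gear 0: T0=9, direction=positive, advance = 82 mod 9 = 1 teeth = 1/9 turn
  gear 1: T1=13, direction=negative, advance = 82 mod 13 = 4 teeth = 4/13 turn
  gear 2: T2=23, direction=positive, advance = 82 mod 23 = 13 teeth = 13/23 turn
Gear 2: 82 mod 23 = 13
Fraction = 13 / 23 = 13/23 (gcd(13,23)=1) = 13/23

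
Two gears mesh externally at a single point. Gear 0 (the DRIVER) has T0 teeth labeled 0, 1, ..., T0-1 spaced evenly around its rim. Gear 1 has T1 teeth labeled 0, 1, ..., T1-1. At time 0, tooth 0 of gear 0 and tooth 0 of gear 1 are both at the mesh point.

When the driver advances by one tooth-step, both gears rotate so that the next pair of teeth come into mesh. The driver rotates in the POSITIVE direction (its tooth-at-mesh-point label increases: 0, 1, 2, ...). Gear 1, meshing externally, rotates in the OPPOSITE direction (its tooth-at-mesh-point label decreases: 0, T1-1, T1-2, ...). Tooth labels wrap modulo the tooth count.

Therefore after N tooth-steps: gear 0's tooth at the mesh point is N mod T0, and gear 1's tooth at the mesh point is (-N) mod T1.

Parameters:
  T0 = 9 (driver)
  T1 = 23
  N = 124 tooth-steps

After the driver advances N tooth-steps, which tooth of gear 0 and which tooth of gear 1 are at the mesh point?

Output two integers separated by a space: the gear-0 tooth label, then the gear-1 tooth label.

Answer: 7 14

Derivation:
Gear 0 (driver, T0=9): tooth at mesh = N mod T0
  124 = 13 * 9 + 7, so 124 mod 9 = 7
  gear 0 tooth = 7
Gear 1 (driven, T1=23): tooth at mesh = (-N) mod T1
  124 = 5 * 23 + 9, so 124 mod 23 = 9
  (-124) mod 23 = (-9) mod 23 = 23 - 9 = 14
Mesh after 124 steps: gear-0 tooth 7 meets gear-1 tooth 14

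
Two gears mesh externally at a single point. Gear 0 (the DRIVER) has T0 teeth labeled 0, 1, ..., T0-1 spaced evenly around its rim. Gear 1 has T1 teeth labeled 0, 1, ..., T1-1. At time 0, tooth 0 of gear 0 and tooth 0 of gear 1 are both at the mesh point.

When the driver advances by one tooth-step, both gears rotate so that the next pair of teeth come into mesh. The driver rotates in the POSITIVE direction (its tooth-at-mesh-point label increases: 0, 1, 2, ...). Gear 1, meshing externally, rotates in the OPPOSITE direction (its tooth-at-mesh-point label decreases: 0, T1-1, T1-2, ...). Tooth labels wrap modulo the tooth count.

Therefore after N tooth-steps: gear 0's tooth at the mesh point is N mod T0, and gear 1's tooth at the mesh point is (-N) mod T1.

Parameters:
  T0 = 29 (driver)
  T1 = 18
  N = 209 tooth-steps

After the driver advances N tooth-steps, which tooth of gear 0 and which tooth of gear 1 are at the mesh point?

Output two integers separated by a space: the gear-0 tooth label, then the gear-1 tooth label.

Answer: 6 7

Derivation:
Gear 0 (driver, T0=29): tooth at mesh = N mod T0
  209 = 7 * 29 + 6, so 209 mod 29 = 6
  gear 0 tooth = 6
Gear 1 (driven, T1=18): tooth at mesh = (-N) mod T1
  209 = 11 * 18 + 11, so 209 mod 18 = 11
  (-209) mod 18 = (-11) mod 18 = 18 - 11 = 7
Mesh after 209 steps: gear-0 tooth 6 meets gear-1 tooth 7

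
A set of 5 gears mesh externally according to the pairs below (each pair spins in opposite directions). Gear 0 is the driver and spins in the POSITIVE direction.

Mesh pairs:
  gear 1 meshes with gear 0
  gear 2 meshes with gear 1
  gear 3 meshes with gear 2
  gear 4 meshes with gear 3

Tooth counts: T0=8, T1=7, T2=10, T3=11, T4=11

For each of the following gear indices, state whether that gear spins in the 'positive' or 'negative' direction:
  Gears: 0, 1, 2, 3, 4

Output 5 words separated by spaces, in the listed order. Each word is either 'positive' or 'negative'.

Answer: positive negative positive negative positive

Derivation:
Gear 0 (driver): positive (depth 0)
  gear 1: meshes with gear 0 -> depth 1 -> negative (opposite of gear 0)
  gear 2: meshes with gear 1 -> depth 2 -> positive (opposite of gear 1)
  gear 3: meshes with gear 2 -> depth 3 -> negative (opposite of gear 2)
  gear 4: meshes with gear 3 -> depth 4 -> positive (opposite of gear 3)
Queried indices 0, 1, 2, 3, 4 -> positive, negative, positive, negative, positive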